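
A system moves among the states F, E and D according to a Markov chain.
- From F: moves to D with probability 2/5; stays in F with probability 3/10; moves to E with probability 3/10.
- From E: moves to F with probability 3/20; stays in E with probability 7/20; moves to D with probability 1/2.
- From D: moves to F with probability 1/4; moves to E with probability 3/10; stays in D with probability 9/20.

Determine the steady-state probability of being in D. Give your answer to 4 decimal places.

Let the stationary distribution be π with π = πP and π_1 + π_2 + π_3 = 1.
π_1 = 0.3·π_1 + 0.15·π_2 + 0.25·π_3
π_2 = 0.3·π_1 + 0.35·π_2 + 0.3·π_3
Solving with the normalization constraint gives π = (0.2299, 0.3158, 0.4543).
So the stationary probability of D is 0.4543.

0.4543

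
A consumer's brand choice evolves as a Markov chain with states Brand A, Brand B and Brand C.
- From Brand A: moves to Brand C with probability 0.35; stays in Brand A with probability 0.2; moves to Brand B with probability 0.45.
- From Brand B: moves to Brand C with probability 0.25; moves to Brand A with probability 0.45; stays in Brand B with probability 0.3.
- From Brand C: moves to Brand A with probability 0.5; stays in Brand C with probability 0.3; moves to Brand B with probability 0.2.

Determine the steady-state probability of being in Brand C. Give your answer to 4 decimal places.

Let the stationary distribution be π with π = πP and π_1 + π_2 + π_3 = 1.
π_1 = 0.2·π_1 + 0.45·π_2 + 0.5·π_3
π_2 = 0.45·π_1 + 0.3·π_2 + 0.2·π_3
Solving with the normalization constraint gives π = (0.3721, 0.3256, 0.3023).
So the stationary probability of Brand C is 0.3023.

0.3023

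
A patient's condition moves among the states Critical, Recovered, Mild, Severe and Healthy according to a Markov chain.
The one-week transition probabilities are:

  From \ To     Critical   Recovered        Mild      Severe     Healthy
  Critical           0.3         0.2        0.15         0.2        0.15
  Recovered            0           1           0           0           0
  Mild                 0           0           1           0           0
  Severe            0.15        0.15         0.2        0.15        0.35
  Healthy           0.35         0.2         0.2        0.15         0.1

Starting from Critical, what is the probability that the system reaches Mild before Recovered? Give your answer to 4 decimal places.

0.4681

Let h(s) be the probability of absorption at Mild starting from transient state s. Then h(Mild) = 1 and h(Recovered) = 0. By first-step analysis:
h(Critical) = 0.3·h(Critical) + 0.2·0 + 0.15·1 + 0.2·h(Severe) + 0.15·h(Healthy)
h(Severe) = 0.15·h(Critical) + 0.15·0 + 0.2·1 + 0.15·h(Severe) + 0.35·h(Healthy)
h(Healthy) = 0.35·h(Critical) + 0.2·0 + 0.2·1 + 0.15·h(Severe) + 0.1·h(Healthy)
Solving: h(Critical) = 0.4681, h(Severe) = 0.5200, h(Healthy) = 0.4909.
Starting from Critical, the probability is 0.4681.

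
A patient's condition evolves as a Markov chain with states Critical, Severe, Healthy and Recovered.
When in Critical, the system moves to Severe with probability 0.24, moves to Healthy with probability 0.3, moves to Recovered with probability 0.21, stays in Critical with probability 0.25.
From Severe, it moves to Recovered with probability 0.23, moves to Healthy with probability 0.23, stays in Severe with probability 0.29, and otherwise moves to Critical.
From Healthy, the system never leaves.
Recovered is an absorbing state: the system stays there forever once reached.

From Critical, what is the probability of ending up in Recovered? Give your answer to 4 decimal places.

0.4324

Let h(s) be the probability of absorption at Recovered starting from transient state s. Then h(Recovered) = 1 and h(Healthy) = 0. By first-step analysis:
h(Critical) = 0.25·h(Critical) + 0.24·h(Severe) + 0.3·0 + 0.21·1
h(Severe) = 0.25·h(Critical) + 0.29·h(Severe) + 0.23·0 + 0.23·1
Solving: h(Critical) = 0.4324, h(Severe) = 0.4762.
Starting from Critical, the probability is 0.4324.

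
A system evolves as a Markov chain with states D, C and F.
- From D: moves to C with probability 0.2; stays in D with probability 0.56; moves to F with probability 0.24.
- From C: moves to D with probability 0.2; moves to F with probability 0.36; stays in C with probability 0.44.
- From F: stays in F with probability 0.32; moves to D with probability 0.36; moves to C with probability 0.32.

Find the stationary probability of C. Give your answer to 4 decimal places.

Let the stationary distribution be π with π = πP and π_1 + π_2 + π_3 = 1.
π_1 = 0.56·π_1 + 0.2·π_2 + 0.36·π_3
π_2 = 0.2·π_1 + 0.44·π_2 + 0.32·π_3
Solving with the normalization constraint gives π = (0.3879, 0.3107, 0.3014).
So the stationary probability of C is 0.3107.

0.3107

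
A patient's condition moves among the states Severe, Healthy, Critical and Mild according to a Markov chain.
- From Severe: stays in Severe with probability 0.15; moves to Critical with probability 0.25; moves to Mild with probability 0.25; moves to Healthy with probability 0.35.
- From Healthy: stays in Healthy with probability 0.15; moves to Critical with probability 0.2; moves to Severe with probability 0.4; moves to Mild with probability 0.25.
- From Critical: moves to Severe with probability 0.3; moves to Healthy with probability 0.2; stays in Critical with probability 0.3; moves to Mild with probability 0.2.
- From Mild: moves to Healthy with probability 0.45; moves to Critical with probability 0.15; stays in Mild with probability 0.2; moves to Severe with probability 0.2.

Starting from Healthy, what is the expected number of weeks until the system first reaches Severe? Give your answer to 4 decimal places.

2.9992

Let t(s) be the expected number of weeks to first reach Severe from state s, with t(Severe) = 0. Conditioning on the first week:
t(Healthy) = 1 + 0.15·t(Healthy) + 0.2·t(Critical) + 0.25·t(Mild)
t(Critical) = 1 + 0.2·t(Healthy) + 0.3·t(Critical) + 0.2·t(Mild)
t(Mild) = 1 + 0.45·t(Healthy) + 0.15·t(Critical) + 0.2·t(Mild)
Solving: t(Healthy) = 2.9992, t(Critical) = 3.3015, t(Mild) = 3.5561.
Expected weeks from Healthy to Severe: 2.9992.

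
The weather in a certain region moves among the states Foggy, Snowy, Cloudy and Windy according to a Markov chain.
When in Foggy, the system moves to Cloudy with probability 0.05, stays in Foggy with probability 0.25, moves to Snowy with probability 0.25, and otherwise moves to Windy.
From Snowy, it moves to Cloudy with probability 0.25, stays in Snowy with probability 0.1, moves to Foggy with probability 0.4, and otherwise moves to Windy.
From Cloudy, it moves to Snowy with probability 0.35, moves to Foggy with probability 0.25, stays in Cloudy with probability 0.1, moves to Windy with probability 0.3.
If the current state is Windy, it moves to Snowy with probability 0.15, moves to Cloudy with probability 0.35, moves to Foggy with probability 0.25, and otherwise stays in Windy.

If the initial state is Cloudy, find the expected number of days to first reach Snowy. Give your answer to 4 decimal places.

3.8356

Let t(s) be the expected number of days to first reach Snowy from state s, with t(Snowy) = 0. Conditioning on the first day:
t(Foggy) = 1 + 0.25·t(Foggy) + 0.05·t(Cloudy) + 0.45·t(Windy)
t(Cloudy) = 1 + 0.25·t(Foggy) + 0.1·t(Cloudy) + 0.3·t(Windy)
t(Windy) = 1 + 0.25·t(Foggy) + 0.35·t(Cloudy) + 0.25·t(Windy)
Solving: t(Foggy) = 4.3288, t(Cloudy) = 3.8356, t(Windy) = 4.5662.
Expected days from Cloudy to Snowy: 3.8356.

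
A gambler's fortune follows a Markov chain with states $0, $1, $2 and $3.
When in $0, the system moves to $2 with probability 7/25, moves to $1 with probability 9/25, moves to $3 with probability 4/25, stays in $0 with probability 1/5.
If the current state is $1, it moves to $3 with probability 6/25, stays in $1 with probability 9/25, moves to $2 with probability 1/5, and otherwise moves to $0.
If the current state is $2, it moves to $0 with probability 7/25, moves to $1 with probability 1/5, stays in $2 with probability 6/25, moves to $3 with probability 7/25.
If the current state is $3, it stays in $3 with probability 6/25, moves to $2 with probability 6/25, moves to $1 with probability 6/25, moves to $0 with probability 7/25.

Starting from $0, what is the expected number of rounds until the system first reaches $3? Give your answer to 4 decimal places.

Let t(s) be the expected number of rounds to first reach $3 from state s, with t($3) = 0. Conditioning on the first round:
t($0) = 1 + 0.2·t($0) + 0.36·t($1) + 0.28·t($2)
t($1) = 1 + 0.2·t($0) + 0.36·t($1) + 0.2·t($2)
t($2) = 1 + 0.28·t($0) + 0.2·t($1) + 0.24·t($2)
Solving: t($0) = 4.6508, t($1) = 4.3176, t($2) = 4.1655.
Expected rounds from $0 to $3: 4.6508.

4.6508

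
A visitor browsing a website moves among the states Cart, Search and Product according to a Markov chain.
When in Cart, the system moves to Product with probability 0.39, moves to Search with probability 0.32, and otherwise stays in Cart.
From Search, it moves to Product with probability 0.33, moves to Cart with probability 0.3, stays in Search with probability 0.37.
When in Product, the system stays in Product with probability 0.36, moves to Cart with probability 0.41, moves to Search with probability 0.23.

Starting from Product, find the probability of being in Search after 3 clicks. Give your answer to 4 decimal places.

Propagate the distribution vector 3 clicks from Product.
After 0 clicks: (0.0000, 0.0000, 1.0000)
After 1 click: (0.4100, 0.2300, 0.3600)
After 2 clicks: (0.3355, 0.2991, 0.3654)
After 3 clicks: (0.3368, 0.3021, 0.3611)
P(in Search after 3 clicks) = 0.3021

0.3021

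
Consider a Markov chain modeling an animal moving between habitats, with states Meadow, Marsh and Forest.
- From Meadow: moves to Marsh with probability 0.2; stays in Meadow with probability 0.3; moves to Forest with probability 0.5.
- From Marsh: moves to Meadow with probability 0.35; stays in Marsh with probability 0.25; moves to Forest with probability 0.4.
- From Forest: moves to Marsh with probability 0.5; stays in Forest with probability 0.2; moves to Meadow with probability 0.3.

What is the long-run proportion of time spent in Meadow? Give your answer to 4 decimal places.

0.3162

Let the stationary distribution be π with π = πP and π_1 + π_2 + π_3 = 1.
π_1 = 0.3·π_1 + 0.35·π_2 + 0.3·π_3
π_2 = 0.2·π_1 + 0.25·π_2 + 0.5·π_3
Solving with the normalization constraint gives π = (0.3162, 0.3241, 0.3597).
So the stationary probability of Meadow is 0.3162.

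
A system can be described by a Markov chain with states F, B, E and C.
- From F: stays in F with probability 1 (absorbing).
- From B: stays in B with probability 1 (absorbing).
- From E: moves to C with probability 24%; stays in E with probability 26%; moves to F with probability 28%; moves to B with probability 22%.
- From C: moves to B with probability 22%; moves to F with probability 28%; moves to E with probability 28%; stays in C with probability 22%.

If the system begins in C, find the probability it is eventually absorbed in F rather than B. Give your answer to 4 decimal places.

0.5600

Let h(s) be the probability of absorption at F starting from transient state s. Then h(F) = 1 and h(B) = 0. By first-step analysis:
h(E) = 0.28·1 + 0.22·0 + 0.26·h(E) + 0.24·h(C)
h(C) = 0.28·1 + 0.22·0 + 0.28·h(E) + 0.22·h(C)
Solving: h(E) = 0.5600, h(C) = 0.5600.
Starting from C, the probability is 0.5600.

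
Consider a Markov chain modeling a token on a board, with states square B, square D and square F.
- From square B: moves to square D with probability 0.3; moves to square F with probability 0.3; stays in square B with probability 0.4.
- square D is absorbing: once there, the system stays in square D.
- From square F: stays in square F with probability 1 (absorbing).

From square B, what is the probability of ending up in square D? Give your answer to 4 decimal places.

Let h(s) be the probability of absorption at square D starting from transient state s. Then h(square D) = 1 and h(square F) = 0. By first-step analysis:
h(square B) = 0.4·h(square B) + 0.3·1 + 0.3·0
Solving: h(square B) = 0.5000.
Starting from square B, the probability is 0.5000.

0.5000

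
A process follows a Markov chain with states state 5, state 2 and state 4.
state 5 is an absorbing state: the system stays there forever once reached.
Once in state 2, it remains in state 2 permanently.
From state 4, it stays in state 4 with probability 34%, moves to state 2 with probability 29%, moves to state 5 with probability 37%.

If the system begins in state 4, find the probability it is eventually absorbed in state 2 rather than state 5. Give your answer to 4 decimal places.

0.4394

Let h(s) be the probability of absorption at state 2 starting from transient state s. Then h(state 2) = 1 and h(state 5) = 0. By first-step analysis:
h(state 4) = 0.37·0 + 0.29·1 + 0.34·h(state 4)
Solving: h(state 4) = 0.4394.
Starting from state 4, the probability is 0.4394.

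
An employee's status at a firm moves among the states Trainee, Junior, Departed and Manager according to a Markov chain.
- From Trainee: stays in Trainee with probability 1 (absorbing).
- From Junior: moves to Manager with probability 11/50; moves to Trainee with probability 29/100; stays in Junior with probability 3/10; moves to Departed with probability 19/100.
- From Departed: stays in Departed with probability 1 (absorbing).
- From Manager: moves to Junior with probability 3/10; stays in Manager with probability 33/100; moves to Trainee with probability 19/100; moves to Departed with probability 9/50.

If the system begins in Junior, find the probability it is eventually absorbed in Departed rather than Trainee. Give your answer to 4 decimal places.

0.4141

Let h(s) be the probability of absorption at Departed starting from transient state s. Then h(Departed) = 1 and h(Trainee) = 0. By first-step analysis:
h(Junior) = 0.29·0 + 0.3·h(Junior) + 0.19·1 + 0.22·h(Manager)
h(Manager) = 0.19·0 + 0.3·h(Junior) + 0.18·1 + 0.33·h(Manager)
Solving: h(Junior) = 0.4141, h(Manager) = 0.4541.
Starting from Junior, the probability is 0.4141.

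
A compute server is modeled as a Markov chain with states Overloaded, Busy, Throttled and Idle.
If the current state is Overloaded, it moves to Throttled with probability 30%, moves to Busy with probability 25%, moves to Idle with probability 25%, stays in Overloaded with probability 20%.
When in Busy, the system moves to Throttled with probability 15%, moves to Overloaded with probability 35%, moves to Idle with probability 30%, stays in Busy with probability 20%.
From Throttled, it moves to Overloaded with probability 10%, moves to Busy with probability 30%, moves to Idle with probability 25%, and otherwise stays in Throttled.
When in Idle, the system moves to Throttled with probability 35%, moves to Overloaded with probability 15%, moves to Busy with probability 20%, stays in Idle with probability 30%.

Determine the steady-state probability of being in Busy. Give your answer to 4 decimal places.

0.2389

Let the stationary distribution be π with π = πP and π_1 + π_2 + π_3 + π_4 = 1.
π_1 = 0.2·π_1 + 0.35·π_2 + 0.1·π_3 + 0.15·π_4
π_2 = 0.25·π_1 + 0.2·π_2 + 0.3·π_3 + 0.2·π_4
π_3 = 0.3·π_1 + 0.15·π_2 + 0.35·π_3 + 0.35·π_4
Solving with the normalization constraint gives π = (0.1928, 0.2389, 0.2926, 0.2757).
So the stationary probability of Busy is 0.2389.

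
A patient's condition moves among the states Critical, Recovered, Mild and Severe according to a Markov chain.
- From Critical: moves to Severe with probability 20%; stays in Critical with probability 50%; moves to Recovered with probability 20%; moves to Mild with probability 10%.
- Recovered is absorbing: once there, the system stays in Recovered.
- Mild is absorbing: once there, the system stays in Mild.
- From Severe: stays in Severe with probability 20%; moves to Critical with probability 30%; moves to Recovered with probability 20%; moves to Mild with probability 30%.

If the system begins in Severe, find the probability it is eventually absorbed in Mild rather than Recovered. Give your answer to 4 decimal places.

0.5294

Let h(s) be the probability of absorption at Mild starting from transient state s. Then h(Mild) = 1 and h(Recovered) = 0. By first-step analysis:
h(Critical) = 0.5·h(Critical) + 0.2·0 + 0.1·1 + 0.2·h(Severe)
h(Severe) = 0.3·h(Critical) + 0.2·0 + 0.3·1 + 0.2·h(Severe)
Solving: h(Critical) = 0.4118, h(Severe) = 0.5294.
Starting from Severe, the probability is 0.5294.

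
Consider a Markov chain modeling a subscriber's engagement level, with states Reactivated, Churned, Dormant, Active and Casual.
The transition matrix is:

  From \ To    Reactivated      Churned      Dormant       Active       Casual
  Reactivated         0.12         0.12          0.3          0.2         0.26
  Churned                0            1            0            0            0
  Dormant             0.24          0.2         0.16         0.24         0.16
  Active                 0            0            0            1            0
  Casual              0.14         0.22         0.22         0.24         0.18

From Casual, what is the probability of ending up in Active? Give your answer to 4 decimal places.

Let h(s) be the probability of absorption at Active starting from transient state s. Then h(Active) = 1 and h(Churned) = 0. By first-step analysis:
h(Reactivated) = 0.12·h(Reactivated) + 0.12·0 + 0.3·h(Dormant) + 0.2·1 + 0.26·h(Casual)
h(Dormant) = 0.24·h(Reactivated) + 0.2·0 + 0.16·h(Dormant) + 0.24·1 + 0.16·h(Casual)
h(Casual) = 0.14·h(Reactivated) + 0.22·0 + 0.22·h(Dormant) + 0.24·1 + 0.18·h(Casual)
Solving: h(Reactivated) = 0.5750, h(Dormant) = 0.5527, h(Casual) = 0.5391.
Starting from Casual, the probability is 0.5391.

0.5391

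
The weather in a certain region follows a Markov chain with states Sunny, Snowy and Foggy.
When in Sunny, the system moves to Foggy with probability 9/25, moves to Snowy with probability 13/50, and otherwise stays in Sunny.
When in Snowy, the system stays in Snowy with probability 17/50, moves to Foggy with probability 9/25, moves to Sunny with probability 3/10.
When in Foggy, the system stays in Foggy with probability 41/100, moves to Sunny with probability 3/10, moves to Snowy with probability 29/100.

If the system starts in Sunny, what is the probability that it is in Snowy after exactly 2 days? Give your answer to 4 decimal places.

Sum over the intermediate state after 1 day:
P = P(Sunny→Sunny)·P(Sunny→Snowy) + P(Sunny→Snowy)·P(Snowy→Snowy) + P(Sunny→Foggy)·P(Foggy→Snowy)
  = 0.38×0.26 + 0.26×0.34 + 0.36×0.29
  = 0.0988 + 0.0884 + 0.1044 = 0.2916

0.2916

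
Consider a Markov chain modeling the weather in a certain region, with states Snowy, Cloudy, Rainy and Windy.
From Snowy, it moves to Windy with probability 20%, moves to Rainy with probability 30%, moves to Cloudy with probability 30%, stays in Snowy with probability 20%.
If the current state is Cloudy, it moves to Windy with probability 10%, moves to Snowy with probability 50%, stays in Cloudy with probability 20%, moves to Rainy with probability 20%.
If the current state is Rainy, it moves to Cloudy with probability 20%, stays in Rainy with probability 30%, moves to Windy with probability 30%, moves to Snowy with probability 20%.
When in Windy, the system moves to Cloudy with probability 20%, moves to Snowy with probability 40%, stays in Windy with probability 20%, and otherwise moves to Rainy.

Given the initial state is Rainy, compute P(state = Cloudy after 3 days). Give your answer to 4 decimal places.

0.2320

Propagate the distribution vector 3 days from Rainy.
After 0 days: (0.0000, 0.0000, 1.0000, 0.0000)
After 1 day: (0.2000, 0.2000, 0.3000, 0.3000)
After 2 days: (0.3200, 0.2200, 0.2500, 0.2100)
After 3 days: (0.3080, 0.2320, 0.2570, 0.2030)
P(in Cloudy after 3 days) = 0.2320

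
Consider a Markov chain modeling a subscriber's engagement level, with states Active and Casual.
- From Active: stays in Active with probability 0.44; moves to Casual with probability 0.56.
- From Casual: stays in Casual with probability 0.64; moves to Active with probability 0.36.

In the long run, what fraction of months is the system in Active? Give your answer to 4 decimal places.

0.3913

Let the stationary distribution be π with π = πP and π_1 + π_2 = 1.
π_1 = 0.44·π_1 + 0.36·π_2
Solving with the normalization constraint gives π = (0.3913, 0.6087).
So the stationary probability of Active is 0.3913.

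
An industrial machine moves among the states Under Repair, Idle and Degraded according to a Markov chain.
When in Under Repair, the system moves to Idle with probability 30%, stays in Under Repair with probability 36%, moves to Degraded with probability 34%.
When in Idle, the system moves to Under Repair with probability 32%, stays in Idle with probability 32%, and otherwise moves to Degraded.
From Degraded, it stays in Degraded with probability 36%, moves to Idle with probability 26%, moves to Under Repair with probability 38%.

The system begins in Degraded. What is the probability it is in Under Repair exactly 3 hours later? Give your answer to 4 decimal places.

Propagate the distribution vector 3 hours from Degraded.
After 0 hours: (0.0000, 0.0000, 1.0000)
After 1 hour: (0.3800, 0.2600, 0.3600)
After 2 hours: (0.3568, 0.2908, 0.3524)
After 3 hours: (0.3554, 0.2917, 0.3529)
P(in Under Repair after 3 hours) = 0.3554

0.3554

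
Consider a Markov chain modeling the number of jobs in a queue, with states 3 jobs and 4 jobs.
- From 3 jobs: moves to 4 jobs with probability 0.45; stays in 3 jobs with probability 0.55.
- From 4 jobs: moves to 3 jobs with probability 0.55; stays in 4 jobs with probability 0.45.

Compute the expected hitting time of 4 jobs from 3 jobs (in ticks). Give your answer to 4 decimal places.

Let t(s) be the expected number of ticks to first reach 4 jobs from state s, with t(4 jobs) = 0. Conditioning on the first tick:
t(3 jobs) = 1 + 0.55·t(3 jobs)
Solving: t(3 jobs) = 2.2222.
Expected ticks from 3 jobs to 4 jobs: 2.2222.

2.2222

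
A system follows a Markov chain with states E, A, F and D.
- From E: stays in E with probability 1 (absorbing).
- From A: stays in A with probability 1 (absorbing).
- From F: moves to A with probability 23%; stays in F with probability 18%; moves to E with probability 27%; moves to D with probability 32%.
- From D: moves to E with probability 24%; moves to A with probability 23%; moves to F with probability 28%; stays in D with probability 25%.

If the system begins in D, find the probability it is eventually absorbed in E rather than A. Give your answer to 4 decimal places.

Let h(s) be the probability of absorption at E starting from transient state s. Then h(E) = 1 and h(A) = 0. By first-step analysis:
h(F) = 0.27·1 + 0.23·0 + 0.18·h(F) + 0.32·h(D)
h(D) = 0.24·1 + 0.23·0 + 0.28·h(F) + 0.25·h(D)
Solving: h(F) = 0.5316, h(D) = 0.5185.
Starting from D, the probability is 0.5185.

0.5185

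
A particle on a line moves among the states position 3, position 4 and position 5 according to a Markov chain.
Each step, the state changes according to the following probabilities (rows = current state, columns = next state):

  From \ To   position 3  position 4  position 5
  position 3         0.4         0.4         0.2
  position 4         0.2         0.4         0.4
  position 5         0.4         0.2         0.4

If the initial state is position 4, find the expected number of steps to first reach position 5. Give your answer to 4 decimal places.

2.8571

Let t(s) be the expected number of steps to first reach position 5 from state s, with t(position 5) = 0. Conditioning on the first step:
t(position 3) = 1 + 0.4·t(position 3) + 0.4·t(position 4)
t(position 4) = 1 + 0.2·t(position 3) + 0.4·t(position 4)
Solving: t(position 3) = 3.5714, t(position 4) = 2.8571.
Expected steps from position 4 to position 5: 2.8571.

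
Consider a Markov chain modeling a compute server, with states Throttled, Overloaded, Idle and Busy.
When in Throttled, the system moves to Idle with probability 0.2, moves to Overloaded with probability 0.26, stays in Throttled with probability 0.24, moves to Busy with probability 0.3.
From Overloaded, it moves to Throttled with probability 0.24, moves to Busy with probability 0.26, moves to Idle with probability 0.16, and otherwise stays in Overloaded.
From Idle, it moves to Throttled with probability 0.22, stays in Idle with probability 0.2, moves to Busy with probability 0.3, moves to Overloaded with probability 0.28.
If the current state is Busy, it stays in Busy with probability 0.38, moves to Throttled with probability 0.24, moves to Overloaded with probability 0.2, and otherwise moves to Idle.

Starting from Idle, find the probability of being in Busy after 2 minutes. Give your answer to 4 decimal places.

Propagate the distribution vector 2 minutes from Idle.
After 0 minutes: (0.0000, 0.0000, 1.0000, 0.0000)
After 1 minute: (0.2200, 0.2800, 0.2000, 0.3000)
After 2 minutes: (0.2360, 0.2684, 0.1828, 0.3128)
P(in Busy after 2 minutes) = 0.3128

0.3128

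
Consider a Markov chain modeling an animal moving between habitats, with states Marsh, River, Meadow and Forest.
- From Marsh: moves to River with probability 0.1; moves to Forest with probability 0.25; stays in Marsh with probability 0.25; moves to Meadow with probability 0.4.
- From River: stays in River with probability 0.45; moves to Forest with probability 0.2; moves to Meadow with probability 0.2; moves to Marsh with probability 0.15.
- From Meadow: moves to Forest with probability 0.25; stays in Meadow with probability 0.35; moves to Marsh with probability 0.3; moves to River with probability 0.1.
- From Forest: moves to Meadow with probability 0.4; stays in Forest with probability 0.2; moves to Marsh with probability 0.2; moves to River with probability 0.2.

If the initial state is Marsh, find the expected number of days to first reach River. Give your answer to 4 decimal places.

8.0769

Let t(s) be the expected number of days to first reach River from state s, with t(River) = 0. Conditioning on the first day:
t(Marsh) = 1 + 0.25·t(Marsh) + 0.4·t(Meadow) + 0.25·t(Forest)
t(Meadow) = 1 + 0.3·t(Marsh) + 0.35·t(Meadow) + 0.25·t(Forest)
t(Forest) = 1 + 0.2·t(Marsh) + 0.4·t(Meadow) + 0.2·t(Forest)
Solving: t(Marsh) = 8.0769, t(Meadow) = 8.0769, t(Forest) = 7.3077.
Expected days from Marsh to River: 8.0769.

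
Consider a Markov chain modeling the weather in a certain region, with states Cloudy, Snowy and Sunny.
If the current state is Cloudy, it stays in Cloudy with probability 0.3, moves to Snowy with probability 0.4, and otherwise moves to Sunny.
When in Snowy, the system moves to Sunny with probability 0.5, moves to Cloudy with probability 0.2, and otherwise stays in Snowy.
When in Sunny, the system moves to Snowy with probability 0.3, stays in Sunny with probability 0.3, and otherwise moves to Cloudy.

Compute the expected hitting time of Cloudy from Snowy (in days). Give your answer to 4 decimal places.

3.5294

Let t(s) be the expected number of days to first reach Cloudy from state s, with t(Cloudy) = 0. Conditioning on the first day:
t(Snowy) = 1 + 0.3·t(Snowy) + 0.5·t(Sunny)
t(Sunny) = 1 + 0.3·t(Snowy) + 0.3·t(Sunny)
Solving: t(Snowy) = 3.5294, t(Sunny) = 2.9412.
Expected days from Snowy to Cloudy: 3.5294.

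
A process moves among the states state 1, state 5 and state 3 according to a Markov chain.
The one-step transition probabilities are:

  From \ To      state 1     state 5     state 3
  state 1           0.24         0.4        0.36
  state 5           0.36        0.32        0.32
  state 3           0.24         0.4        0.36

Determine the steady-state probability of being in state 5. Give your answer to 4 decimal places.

Let the stationary distribution be π with π = πP and π_1 + π_2 + π_3 = 1.
π_1 = 0.24·π_1 + 0.36·π_2 + 0.24·π_3
π_2 = 0.4·π_1 + 0.32·π_2 + 0.4·π_3
Solving with the normalization constraint gives π = (0.2844, 0.3704, 0.3452).
So the stationary probability of state 5 is 0.3704.

0.3704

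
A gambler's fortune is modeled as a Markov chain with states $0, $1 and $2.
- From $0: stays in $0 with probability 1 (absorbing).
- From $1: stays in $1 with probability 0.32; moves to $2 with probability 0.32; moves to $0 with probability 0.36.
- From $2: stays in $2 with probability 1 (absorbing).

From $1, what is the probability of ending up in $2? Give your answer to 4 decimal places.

0.4706

Let h(s) be the probability of absorption at $2 starting from transient state s. Then h($2) = 1 and h($0) = 0. By first-step analysis:
h($1) = 0.36·0 + 0.32·h($1) + 0.32·1
Solving: h($1) = 0.4706.
Starting from $1, the probability is 0.4706.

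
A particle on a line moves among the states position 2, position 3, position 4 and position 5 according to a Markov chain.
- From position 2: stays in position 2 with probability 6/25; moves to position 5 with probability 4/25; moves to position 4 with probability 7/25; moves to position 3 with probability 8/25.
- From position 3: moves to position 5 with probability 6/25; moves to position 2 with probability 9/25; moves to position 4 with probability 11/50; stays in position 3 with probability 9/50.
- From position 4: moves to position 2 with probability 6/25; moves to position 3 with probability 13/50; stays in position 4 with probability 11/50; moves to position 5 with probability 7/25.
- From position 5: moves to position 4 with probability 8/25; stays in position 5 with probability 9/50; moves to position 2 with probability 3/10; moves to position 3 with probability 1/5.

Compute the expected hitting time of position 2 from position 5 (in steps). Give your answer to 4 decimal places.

3.3735

Let t(s) be the expected number of steps to first reach position 2 from state s, with t(position 2) = 0. Conditioning on the first step:
t(position 3) = 1 + 0.18·t(position 3) + 0.22·t(position 4) + 0.24·t(position 5)
t(position 4) = 1 + 0.26·t(position 3) + 0.22·t(position 4) + 0.28·t(position 5)
t(position 5) = 1 + 0.2·t(position 3) + 0.32·t(position 4) + 0.18·t(position 5)
Solving: t(position 3) = 3.1582, t(position 4) = 3.5458, t(position 5) = 3.3735.
Expected steps from position 5 to position 2: 3.3735.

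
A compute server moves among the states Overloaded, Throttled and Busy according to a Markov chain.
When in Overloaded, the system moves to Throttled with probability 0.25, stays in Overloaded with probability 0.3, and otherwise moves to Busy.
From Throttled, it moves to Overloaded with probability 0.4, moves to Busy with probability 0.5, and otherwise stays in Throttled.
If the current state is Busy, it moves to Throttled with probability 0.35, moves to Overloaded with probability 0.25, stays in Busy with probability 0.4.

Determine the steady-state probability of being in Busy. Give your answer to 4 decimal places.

0.4407

Let the stationary distribution be π with π = πP and π_1 + π_2 + π_3 = 1.
π_1 = 0.3·π_1 + 0.4·π_2 + 0.25·π_3
π_2 = 0.25·π_1 + 0.1·π_2 + 0.35·π_3
Solving with the normalization constraint gives π = (0.3035, 0.2557, 0.4407).
So the stationary probability of Busy is 0.4407.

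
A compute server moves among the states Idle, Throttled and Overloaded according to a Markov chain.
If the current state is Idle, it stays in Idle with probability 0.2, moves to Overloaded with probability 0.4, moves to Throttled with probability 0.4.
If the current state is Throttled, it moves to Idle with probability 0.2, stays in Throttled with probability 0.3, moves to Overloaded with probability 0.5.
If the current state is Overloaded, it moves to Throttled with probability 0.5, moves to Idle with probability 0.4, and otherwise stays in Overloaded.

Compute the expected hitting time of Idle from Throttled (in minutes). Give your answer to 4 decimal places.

3.6842

Let t(s) be the expected number of minutes to first reach Idle from state s, with t(Idle) = 0. Conditioning on the first minute:
t(Throttled) = 1 + 0.3·t(Throttled) + 0.5·t(Overloaded)
t(Overloaded) = 1 + 0.5·t(Throttled) + 0.1·t(Overloaded)
Solving: t(Throttled) = 3.6842, t(Overloaded) = 3.1579.
Expected minutes from Throttled to Idle: 3.6842.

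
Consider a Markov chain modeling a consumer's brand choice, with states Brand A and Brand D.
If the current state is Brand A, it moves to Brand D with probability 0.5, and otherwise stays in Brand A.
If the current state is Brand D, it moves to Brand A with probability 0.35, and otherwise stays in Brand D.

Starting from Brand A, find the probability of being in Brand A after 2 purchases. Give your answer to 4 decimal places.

Sum over the intermediate state after 1 purchase:
P = P(Brand A→Brand A)·P(Brand A→Brand A) + P(Brand A→Brand D)·P(Brand D→Brand A)
  = 0.5×0.5 + 0.5×0.35
  = 0.2500 + 0.1750 = 0.4250

0.4250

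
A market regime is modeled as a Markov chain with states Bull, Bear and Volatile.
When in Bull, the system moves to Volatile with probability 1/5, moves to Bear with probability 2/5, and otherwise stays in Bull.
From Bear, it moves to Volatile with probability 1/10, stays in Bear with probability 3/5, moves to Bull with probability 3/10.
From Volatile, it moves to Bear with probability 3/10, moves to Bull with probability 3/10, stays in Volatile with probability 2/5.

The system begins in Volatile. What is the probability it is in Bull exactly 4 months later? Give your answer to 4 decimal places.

Propagate the distribution vector 4 months from Volatile.
After 0 months: (0.0000, 0.0000, 1.0000)
After 1 month: (0.3000, 0.3000, 0.4000)
After 2 months: (0.3300, 0.4200, 0.2500)
After 3 months: (0.3330, 0.4590, 0.2080)
After 4 months: (0.3333, 0.4710, 0.1957)
P(in Bull after 4 months) = 0.3333

0.3333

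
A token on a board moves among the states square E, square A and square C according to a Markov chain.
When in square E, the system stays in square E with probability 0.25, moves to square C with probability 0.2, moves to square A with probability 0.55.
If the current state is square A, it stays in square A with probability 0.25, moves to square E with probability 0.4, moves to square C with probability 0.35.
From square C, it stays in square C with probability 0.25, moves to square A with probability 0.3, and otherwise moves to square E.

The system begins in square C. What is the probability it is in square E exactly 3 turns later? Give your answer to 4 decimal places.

Propagate the distribution vector 3 turns from square C.
After 0 turns: (0.0000, 0.0000, 1.0000)
After 1 turn: (0.4500, 0.3000, 0.2500)
After 2 turns: (0.3450, 0.3975, 0.2575)
After 3 turns: (0.3611, 0.3664, 0.2725)
P(in square E after 3 turns) = 0.3611

0.3611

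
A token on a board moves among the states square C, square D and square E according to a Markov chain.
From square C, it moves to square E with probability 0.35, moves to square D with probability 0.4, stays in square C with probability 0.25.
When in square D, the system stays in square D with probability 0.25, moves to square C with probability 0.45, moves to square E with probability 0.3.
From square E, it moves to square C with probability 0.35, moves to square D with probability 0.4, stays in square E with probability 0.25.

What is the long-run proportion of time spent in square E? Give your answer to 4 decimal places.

0.3024

Let the stationary distribution be π with π = πP and π_1 + π_2 + π_3 = 1.
π_1 = 0.25·π_1 + 0.45·π_2 + 0.35·π_3
π_2 = 0.4·π_1 + 0.25·π_2 + 0.4·π_3
Solving with the normalization constraint gives π = (0.3498, 0.3478, 0.3024).
So the stationary probability of square E is 0.3024.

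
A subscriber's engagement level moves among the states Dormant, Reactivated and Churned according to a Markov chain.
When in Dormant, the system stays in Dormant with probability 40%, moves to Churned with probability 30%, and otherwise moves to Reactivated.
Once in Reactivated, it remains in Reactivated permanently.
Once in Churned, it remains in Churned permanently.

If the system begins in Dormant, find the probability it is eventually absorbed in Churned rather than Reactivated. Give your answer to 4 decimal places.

Let h(s) be the probability of absorption at Churned starting from transient state s. Then h(Churned) = 1 and h(Reactivated) = 0. By first-step analysis:
h(Dormant) = 0.4·h(Dormant) + 0.3·0 + 0.3·1
Solving: h(Dormant) = 0.5000.
Starting from Dormant, the probability is 0.5000.

0.5000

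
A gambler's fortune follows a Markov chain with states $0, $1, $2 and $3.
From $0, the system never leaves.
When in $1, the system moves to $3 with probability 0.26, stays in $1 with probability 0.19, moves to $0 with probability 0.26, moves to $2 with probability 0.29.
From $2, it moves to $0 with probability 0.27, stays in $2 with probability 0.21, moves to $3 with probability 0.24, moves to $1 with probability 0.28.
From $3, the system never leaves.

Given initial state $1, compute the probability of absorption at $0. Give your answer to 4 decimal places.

0.5078

Let h(s) be the probability of absorption at $0 starting from transient state s. Then h($0) = 1 and h($3) = 0. By first-step analysis:
h($1) = 0.26·1 + 0.19·h($1) + 0.29·h($2) + 0.26·0
h($2) = 0.27·1 + 0.28·h($1) + 0.21·h($2) + 0.24·0
Solving: h($1) = 0.5078, h($2) = 0.5217.
Starting from $1, the probability is 0.5078.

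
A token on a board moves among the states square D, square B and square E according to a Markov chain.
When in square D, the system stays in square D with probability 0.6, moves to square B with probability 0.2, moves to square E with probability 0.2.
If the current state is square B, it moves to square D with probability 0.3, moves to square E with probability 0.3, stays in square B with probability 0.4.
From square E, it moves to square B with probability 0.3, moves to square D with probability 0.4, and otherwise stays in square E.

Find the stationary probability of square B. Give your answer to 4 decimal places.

0.2817

Let the stationary distribution be π with π = πP and π_1 + π_2 + π_3 = 1.
π_1 = 0.6·π_1 + 0.3·π_2 + 0.4·π_3
π_2 = 0.2·π_1 + 0.4·π_2 + 0.3·π_3
Solving with the normalization constraint gives π = (0.4648, 0.2817, 0.2535).
So the stationary probability of square B is 0.2817.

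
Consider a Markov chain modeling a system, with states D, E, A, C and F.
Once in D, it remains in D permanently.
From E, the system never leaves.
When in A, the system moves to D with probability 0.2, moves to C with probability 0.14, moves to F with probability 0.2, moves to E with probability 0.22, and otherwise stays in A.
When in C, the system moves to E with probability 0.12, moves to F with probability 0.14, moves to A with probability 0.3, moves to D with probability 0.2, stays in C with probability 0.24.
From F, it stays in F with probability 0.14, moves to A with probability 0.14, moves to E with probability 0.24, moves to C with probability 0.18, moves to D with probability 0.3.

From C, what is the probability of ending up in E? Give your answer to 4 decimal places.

Let h(s) be the probability of absorption at E starting from transient state s. Then h(E) = 1 and h(D) = 0. By first-step analysis:
h(A) = 0.2·0 + 0.22·1 + 0.24·h(A) + 0.14·h(C) + 0.2·h(F)
h(C) = 0.2·0 + 0.12·1 + 0.3·h(A) + 0.24·h(C) + 0.14·h(F)
h(F) = 0.3·0 + 0.24·1 + 0.14·h(A) + 0.18·h(C) + 0.14·h(F)
Solving: h(A) = 0.4874, h(C) = 0.4330, h(F) = 0.4490.
Starting from C, the probability is 0.4330.

0.4330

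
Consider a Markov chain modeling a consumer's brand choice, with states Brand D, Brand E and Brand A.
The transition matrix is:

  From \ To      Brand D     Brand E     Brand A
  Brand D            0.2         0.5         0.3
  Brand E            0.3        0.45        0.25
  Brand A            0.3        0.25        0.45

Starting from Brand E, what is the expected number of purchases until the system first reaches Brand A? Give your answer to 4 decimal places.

3.7931

Let t(s) be the expected number of purchases to first reach Brand A from state s, with t(Brand A) = 0. Conditioning on the first purchase:
t(Brand D) = 1 + 0.2·t(Brand D) + 0.5·t(Brand E)
t(Brand E) = 1 + 0.3·t(Brand D) + 0.45·t(Brand E)
Solving: t(Brand D) = 3.6207, t(Brand E) = 3.7931.
Expected purchases from Brand E to Brand A: 3.7931.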